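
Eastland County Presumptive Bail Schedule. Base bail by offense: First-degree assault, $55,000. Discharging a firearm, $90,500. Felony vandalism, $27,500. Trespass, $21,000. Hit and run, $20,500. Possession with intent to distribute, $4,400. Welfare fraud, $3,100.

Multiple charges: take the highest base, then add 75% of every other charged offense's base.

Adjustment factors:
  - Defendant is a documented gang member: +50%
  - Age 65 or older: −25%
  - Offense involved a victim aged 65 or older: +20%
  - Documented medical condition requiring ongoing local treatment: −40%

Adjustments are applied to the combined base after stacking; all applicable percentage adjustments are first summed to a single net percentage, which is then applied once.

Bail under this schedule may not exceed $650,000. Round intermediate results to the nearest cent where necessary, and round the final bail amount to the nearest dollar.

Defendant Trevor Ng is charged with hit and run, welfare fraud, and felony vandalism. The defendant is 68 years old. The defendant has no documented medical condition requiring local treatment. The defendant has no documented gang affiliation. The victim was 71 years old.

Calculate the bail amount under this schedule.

Base amounts from the schedule: hit and run $20,500; welfare fraud $3,100; felony vandalism $27,500.
Stacking rule: highest base plus 75% of each additional charge. Highest is felony vandalism at $27,500. Additional: $20,500 × 75% = $15,375; $3,100 × 75% = $2,325. Combined base = $27,500 + $17,700 = $45,200.
Net percentage adjustment: −25% +20% = −5%. $45,200 × 0.95 = $42,940.
$42,940 is within the $650,000 maximum.

$42,940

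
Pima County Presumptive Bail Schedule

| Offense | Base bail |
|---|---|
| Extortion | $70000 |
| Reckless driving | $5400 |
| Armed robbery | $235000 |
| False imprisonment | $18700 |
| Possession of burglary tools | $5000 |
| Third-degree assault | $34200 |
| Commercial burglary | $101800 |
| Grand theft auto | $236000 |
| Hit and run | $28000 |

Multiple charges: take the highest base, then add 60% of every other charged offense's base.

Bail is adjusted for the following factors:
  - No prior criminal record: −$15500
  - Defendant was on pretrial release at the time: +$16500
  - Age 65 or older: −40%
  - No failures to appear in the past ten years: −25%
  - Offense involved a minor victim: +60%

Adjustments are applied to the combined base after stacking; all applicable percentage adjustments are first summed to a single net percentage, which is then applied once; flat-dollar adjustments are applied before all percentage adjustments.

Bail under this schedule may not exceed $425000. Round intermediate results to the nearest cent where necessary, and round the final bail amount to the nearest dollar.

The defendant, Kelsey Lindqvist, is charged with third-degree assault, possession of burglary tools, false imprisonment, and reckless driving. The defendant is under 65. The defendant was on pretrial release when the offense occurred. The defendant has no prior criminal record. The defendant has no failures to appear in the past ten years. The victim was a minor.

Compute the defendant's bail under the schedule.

$71091

Base amounts from the schedule: third-degree assault $34200; possession of burglary tools $5000; false imprisonment $18700; reckless driving $5400.
Stacking rule: highest base plus 60% of each additional charge. Highest is third-degree assault at $34200. Additional: $5000 × 60% = $3000; $18700 × 60% = $11220; $5400 × 60% = $3240. Combined base = $34200 + $17460 = $51660.
No prior criminal record (−$15500 flat): $51660 − $15500 = $36160.
Defendant was on pretrial release at the time (+$16500 flat): $36160 + $16500 = $52660.
Net percentage adjustment: −25% +60% = +35%. $52660 × 1.35 = $71091.
$71091 is within the $425000 maximum.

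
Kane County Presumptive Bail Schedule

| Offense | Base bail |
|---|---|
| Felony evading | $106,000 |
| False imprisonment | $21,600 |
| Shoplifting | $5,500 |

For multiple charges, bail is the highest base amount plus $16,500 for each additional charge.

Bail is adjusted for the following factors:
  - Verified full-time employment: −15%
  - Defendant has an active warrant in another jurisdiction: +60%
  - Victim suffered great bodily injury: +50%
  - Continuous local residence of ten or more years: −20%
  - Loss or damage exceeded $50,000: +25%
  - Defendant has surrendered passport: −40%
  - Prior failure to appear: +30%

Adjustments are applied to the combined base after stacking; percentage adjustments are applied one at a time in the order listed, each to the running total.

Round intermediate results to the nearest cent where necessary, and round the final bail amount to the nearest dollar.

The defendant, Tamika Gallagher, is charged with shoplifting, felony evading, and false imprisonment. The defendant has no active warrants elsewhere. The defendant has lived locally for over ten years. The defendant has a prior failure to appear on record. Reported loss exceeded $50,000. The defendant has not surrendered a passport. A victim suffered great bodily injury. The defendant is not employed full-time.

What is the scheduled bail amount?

Base amounts from the schedule: shoplifting $5,500; felony evading $106,000; false imprisonment $21,600.
Stacking rule: highest base plus $16,500 per additional charge. Highest is felony evading at $106,000; 2 additional charges → +$33,000. Combined base = $139,000.
Victim suffered great bodily injury (+50%): $139,000 × 1.5 = $208,500.
Continuous local residence of ten or more years (−20%): $208,500 × 0.8 = $166,800.
Loss or damage exceeded $50,000 (+25%): $166,800 × 1.25 = $208,500.
Prior failure to appear (+30%): $208,500 × 1.3 = $271,050.

$271,050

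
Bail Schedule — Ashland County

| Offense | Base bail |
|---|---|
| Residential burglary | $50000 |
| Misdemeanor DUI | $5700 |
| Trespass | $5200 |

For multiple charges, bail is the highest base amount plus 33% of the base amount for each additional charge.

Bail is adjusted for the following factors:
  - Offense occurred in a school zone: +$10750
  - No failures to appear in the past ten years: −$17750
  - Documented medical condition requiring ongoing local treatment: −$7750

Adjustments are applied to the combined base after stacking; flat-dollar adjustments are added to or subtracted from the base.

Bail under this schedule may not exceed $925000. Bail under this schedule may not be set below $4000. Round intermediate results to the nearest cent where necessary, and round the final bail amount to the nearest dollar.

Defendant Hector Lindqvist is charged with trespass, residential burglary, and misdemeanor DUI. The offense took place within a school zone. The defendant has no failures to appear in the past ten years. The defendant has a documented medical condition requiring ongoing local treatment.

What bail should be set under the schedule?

Base amounts from the schedule: trespass $5200; residential burglary $50000; misdemeanor DUI $5700.
Stacking rule: highest base plus 33% of each additional charge. Highest is residential burglary at $50000. Additional: $5200 × 33% = $1716; $5700 × 33% = $1881. Combined base = $50000 + $3597 = $53597.
Offense occurred in a school zone (+$10750 flat): $53597 + $10750 = $64347.
No failures to appear in the past ten years (−$17750 flat): $64347 − $17750 = $46597.
Documented medical condition requiring ongoing local treatment (−$7750 flat): $46597 − $7750 = $38847.
$38847 is within the $925000 maximum.
$38847 is at or above the $4000 minimum.

$38847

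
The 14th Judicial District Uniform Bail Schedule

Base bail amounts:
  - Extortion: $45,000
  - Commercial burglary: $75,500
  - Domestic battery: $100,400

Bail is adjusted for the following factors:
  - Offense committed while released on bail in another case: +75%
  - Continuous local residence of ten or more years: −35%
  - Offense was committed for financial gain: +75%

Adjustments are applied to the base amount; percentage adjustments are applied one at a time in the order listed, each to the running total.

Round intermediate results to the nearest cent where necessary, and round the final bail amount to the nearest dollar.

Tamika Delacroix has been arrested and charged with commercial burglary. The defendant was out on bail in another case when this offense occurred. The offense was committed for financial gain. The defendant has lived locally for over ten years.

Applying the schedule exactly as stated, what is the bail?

$150,292

Base amounts from the schedule: commercial burglary $75,500.
Single charge. Combined base = $75,500.
Offense committed while released on bail in another case (+75%): $75,500 × 1.75 = $132,125.
Continuous local residence of ten or more years (−35%): $132,125 × 0.65 = $85,881.25.
Offense was committed for financial gain (+75%): $85,881.25 × 1.75 = $150,292.19.
Rounded to the nearest dollar: $150,292.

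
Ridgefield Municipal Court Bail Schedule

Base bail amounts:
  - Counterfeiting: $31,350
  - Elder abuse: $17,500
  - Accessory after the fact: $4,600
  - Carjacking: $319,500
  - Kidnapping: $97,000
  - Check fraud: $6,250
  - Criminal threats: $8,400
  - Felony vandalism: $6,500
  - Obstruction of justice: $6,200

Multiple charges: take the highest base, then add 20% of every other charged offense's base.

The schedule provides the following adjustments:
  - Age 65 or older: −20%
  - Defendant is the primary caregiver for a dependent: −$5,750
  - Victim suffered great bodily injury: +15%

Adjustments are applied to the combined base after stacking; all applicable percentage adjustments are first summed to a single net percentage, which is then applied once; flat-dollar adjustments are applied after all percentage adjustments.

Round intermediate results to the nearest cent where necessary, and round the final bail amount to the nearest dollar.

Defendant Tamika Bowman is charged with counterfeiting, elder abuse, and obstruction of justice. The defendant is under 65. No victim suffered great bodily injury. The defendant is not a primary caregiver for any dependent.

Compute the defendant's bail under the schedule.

Base amounts from the schedule: counterfeiting $31,350; elder abuse $17,500; obstruction of justice $6,200.
Stacking rule: highest base plus 20% of each additional charge. Highest is counterfeiting at $31,350. Additional: $17,500 × 20% = $3,500; $6,200 × 20% = $1,240. Combined base = $31,350 + $4,740 = $36,090.
No adjustment factors apply to this defendant.

$36,090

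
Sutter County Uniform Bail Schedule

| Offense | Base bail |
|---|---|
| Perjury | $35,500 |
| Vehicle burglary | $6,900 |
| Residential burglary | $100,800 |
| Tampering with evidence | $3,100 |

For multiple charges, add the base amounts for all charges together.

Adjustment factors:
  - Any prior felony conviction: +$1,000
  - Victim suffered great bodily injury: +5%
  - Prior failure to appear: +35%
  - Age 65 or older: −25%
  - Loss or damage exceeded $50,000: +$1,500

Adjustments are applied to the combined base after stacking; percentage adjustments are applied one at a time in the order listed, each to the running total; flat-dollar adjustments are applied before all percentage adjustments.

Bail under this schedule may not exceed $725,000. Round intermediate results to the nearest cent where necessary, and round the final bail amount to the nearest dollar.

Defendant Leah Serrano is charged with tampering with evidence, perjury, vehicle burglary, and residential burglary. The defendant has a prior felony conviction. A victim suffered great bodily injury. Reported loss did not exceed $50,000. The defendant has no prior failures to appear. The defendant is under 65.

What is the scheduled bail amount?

Base amounts from the schedule: tampering with evidence $3,100; perjury $35,500; vehicle burglary $6,900; residential burglary $100,800.
Stacking rule: sum of all bases. $3,100 + $35,500 + $6,900 + $100,800 = $146,300.
Any prior felony conviction (+$1,000 flat): $146,300 + $1,000 = $147,300.
Victim suffered great bodily injury (+5%): $147,300 × 1.05 = $154,665.
$154,665 is within the $725,000 maximum.

$154,665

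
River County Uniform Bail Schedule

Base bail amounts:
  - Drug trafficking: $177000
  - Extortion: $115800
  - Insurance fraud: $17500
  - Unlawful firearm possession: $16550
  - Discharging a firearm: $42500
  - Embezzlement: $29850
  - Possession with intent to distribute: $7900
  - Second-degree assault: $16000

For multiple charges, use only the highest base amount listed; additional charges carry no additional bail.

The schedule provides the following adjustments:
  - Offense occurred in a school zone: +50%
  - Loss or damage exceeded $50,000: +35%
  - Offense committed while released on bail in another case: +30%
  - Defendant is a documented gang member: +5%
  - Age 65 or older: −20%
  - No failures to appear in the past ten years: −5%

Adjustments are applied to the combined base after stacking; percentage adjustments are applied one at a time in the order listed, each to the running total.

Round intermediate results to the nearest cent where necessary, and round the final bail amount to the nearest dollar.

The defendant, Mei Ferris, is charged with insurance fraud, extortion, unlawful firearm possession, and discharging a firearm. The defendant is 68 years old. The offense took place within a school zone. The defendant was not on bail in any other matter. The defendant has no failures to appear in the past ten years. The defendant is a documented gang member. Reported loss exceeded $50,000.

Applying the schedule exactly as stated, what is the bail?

$187127

Base amounts from the schedule: insurance fraud $17500; extortion $115800; unlawful firearm possession $16550; discharging a firearm $42500.
Stacking rule: use the highest base only. Highest is extortion at $115800. Combined base = $115800.
Offense occurred in a school zone (+50%): $115800 × 1.5 = $173700.
Loss or damage exceeded $50,000 (+35%): $173700 × 1.35 = $234495.
Defendant is a documented gang member (+5%): $234495 × 1.05 = $246219.75.
Age 65 or older (−20%): $246219.75 × 0.8 = $196975.80.
No failures to appear in the past ten years (−5%): $196975.80 × 0.95 = $187127.01.
Rounded to the nearest dollar: $187127.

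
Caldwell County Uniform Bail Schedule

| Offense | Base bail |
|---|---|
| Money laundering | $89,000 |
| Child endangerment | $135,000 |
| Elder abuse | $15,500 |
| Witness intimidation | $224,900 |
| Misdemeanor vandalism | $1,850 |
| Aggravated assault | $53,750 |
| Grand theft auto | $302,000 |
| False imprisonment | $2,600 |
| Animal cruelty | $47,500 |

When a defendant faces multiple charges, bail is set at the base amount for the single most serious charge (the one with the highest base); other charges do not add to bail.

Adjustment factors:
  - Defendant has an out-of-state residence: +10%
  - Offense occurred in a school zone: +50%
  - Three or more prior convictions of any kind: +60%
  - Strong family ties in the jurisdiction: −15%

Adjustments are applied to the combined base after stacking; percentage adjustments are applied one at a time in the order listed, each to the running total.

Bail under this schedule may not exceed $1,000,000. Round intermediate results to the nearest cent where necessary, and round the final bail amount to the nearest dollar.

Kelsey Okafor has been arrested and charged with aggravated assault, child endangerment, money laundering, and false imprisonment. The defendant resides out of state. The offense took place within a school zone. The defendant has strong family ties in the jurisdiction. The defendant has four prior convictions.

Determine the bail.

Base amounts from the schedule: aggravated assault $53,750; child endangerment $135,000; money laundering $89,000; false imprisonment $2,600.
Stacking rule: use the highest base only. Highest is child endangerment at $135,000. Combined base = $135,000.
Defendant has an out-of-state residence (+10%): $135,000 × 1.1 = $148,500.
Offense occurred in a school zone (+50%): $148,500 × 1.5 = $222,750.
Three or more prior convictions of any kind (+60%): $222,750 × 1.6 = $356,400.
Strong family ties in the jurisdiction (−15%): $356,400 × 0.85 = $302,940.
$302,940 is within the $1,000,000 maximum.

$302,940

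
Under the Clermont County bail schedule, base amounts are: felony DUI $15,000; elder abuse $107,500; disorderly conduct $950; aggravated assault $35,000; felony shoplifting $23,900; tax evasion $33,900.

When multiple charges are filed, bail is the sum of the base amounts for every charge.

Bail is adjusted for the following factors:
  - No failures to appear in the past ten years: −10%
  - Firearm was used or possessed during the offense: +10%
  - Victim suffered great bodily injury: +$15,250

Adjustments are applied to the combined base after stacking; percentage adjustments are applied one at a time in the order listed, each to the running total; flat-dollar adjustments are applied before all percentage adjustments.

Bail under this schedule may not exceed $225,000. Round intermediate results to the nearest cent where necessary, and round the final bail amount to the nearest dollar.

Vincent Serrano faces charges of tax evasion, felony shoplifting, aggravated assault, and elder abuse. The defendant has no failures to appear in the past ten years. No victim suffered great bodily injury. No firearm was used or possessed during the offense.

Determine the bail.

Base amounts from the schedule: tax evasion $33,900; felony shoplifting $23,900; aggravated assault $35,000; elder abuse $107,500.
Stacking rule: sum of all bases. $33,900 + $23,900 + $35,000 + $107,500 = $200,300.
No failures to appear in the past ten years (−10%): $200,300 × 0.9 = $180,270.
$180,270 is within the $225,000 maximum.

$180,270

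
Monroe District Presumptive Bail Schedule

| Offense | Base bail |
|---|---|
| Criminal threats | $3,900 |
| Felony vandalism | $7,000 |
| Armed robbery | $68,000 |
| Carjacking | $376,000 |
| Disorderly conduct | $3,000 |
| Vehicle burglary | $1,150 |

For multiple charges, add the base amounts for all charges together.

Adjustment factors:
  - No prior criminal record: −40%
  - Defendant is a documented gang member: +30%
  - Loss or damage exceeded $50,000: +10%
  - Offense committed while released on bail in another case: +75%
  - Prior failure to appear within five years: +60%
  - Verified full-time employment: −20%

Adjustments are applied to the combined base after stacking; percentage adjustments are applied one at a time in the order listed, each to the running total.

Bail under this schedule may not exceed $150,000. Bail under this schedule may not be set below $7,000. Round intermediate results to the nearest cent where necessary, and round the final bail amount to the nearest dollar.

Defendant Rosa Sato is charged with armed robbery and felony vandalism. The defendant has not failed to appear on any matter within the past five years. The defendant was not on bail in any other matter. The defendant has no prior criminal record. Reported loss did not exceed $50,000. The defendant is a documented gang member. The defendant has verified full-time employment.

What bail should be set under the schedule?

Base amounts from the schedule: armed robbery $68,000; felony vandalism $7,000.
Stacking rule: sum of all bases. $68,000 + $7,000 = $75,000.
No prior criminal record (−40%): $75,000 × 0.6 = $45,000.
Defendant is a documented gang member (+30%): $45,000 × 1.3 = $58,500.
Verified full-time employment (−20%): $58,500 × 0.8 = $46,800.
$46,800 is within the $150,000 maximum.
$46,800 is at or above the $7,000 minimum.

$46,800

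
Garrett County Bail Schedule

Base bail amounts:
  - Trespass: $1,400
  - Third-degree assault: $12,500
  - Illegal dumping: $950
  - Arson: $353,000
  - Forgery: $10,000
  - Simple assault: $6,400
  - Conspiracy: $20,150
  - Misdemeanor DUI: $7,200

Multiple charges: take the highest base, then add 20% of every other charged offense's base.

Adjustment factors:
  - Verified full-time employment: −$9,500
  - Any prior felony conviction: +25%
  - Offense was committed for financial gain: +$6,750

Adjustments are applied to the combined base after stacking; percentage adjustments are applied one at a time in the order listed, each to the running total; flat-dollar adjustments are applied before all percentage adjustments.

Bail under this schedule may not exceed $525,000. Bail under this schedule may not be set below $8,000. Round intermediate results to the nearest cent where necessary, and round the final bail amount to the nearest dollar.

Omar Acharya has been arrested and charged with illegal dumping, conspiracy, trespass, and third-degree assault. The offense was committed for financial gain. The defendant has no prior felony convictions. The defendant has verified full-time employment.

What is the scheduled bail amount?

$20,370

Base amounts from the schedule: illegal dumping $950; conspiracy $20,150; trespass $1,400; third-degree assault $12,500.
Stacking rule: highest base plus 20% of each additional charge. Highest is conspiracy at $20,150. Additional: $950 × 20% = $190; $1,400 × 20% = $280; $12,500 × 20% = $2,500. Combined base = $20,150 + $2,970 = $23,120.
Verified full-time employment (−$9,500 flat): $23,120 − $9,500 = $13,620.
Offense was committed for financial gain (+$6,750 flat): $13,620 + $6,750 = $20,370.
$20,370 is within the $525,000 maximum.
$20,370 is at or above the $8,000 minimum.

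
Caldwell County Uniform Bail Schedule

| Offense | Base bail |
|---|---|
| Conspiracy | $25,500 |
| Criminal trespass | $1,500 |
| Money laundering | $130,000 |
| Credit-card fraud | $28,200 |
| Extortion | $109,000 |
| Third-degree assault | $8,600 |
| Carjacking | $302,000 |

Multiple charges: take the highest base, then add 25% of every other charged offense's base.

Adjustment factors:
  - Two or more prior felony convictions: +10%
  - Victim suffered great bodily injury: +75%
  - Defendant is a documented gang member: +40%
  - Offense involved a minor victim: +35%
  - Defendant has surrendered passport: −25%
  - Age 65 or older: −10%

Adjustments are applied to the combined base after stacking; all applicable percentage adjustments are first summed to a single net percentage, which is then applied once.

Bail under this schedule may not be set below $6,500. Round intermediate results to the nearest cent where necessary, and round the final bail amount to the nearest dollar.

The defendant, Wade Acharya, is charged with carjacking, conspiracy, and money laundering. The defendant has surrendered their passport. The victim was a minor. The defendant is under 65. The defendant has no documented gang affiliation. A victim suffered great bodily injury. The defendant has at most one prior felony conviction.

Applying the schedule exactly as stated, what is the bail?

Base amounts from the schedule: carjacking $302,000; conspiracy $25,500; money laundering $130,000.
Stacking rule: highest base plus 25% of each additional charge. Highest is carjacking at $302,000. Additional: $25,500 × 25% = $6,375; $130,000 × 25% = $32,500. Combined base = $302,000 + $38,875 = $340,875.
Net percentage adjustment: +75% +35% −25% = +85%. $340,875 × 1.85 = $630,618.75.
$630,618.75 is at or above the $6,500 minimum.
Rounded to the nearest dollar: $630,619.

$630,619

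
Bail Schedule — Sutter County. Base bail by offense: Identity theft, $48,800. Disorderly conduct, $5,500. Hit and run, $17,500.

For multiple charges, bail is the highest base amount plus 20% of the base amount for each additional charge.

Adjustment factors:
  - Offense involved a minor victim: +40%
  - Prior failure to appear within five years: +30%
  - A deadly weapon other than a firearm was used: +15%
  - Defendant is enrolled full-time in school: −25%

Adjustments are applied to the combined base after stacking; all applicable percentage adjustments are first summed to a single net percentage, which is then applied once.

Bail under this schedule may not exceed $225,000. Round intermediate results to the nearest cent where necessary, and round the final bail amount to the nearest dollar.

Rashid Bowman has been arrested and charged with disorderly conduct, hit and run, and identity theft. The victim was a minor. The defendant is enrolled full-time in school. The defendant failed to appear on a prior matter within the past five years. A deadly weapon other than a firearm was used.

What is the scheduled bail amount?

Base amounts from the schedule: disorderly conduct $5,500; hit and run $17,500; identity theft $48,800.
Stacking rule: highest base plus 20% of each additional charge. Highest is identity theft at $48,800. Additional: $5,500 × 20% = $1,100; $17,500 × 20% = $3,500. Combined base = $48,800 + $4,600 = $53,400.
Net percentage adjustment: +40% +30% +15% −25% = +60%. $53,400 × 1.6 = $85,440.
$85,440 is within the $225,000 maximum.

$85,440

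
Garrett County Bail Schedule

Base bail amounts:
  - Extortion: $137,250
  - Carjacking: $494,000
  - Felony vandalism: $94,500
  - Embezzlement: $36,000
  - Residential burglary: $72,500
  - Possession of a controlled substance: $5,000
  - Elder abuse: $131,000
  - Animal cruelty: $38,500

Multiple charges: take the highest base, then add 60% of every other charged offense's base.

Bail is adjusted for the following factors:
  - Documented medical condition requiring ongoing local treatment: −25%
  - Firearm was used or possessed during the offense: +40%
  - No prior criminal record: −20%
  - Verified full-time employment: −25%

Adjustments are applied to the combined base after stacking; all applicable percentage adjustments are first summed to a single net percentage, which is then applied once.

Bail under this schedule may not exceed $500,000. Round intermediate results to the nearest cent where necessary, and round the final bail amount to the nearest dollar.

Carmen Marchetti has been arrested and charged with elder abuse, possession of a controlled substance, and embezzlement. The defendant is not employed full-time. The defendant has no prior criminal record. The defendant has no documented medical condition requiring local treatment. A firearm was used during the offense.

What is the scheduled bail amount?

$186,720

Base amounts from the schedule: elder abuse $131,000; possession of a controlled substance $5,000; embezzlement $36,000.
Stacking rule: highest base plus 60% of each additional charge. Highest is elder abuse at $131,000. Additional: $5,000 × 60% = $3,000; $36,000 × 60% = $21,600. Combined base = $131,000 + $24,600 = $155,600.
Net percentage adjustment: +40% −20% = +20%. $155,600 × 1.2 = $186,720.
$186,720 is within the $500,000 maximum.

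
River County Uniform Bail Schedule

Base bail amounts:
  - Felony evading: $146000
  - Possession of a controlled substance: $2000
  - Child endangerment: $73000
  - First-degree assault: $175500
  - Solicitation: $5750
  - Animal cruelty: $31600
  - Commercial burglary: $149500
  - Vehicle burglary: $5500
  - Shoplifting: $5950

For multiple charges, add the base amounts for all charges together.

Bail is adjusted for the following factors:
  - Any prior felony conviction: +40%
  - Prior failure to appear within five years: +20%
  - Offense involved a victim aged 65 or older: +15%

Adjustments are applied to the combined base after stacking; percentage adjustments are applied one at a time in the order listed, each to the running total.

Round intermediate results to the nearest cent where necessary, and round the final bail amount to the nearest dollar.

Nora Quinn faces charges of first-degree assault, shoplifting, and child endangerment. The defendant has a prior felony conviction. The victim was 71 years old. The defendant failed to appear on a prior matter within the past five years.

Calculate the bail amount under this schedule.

Base amounts from the schedule: first-degree assault $175500; shoplifting $5950; child endangerment $73000.
Stacking rule: sum of all bases. $175500 + $5950 + $73000 = $254450.
Any prior felony conviction (+40%): $254450 × 1.4 = $356230.
Prior failure to appear within five years (+20%): $356230 × 1.2 = $427476.
Offense involved a victim aged 65 or older (+15%): $427476 × 1.15 = $491597.40.
Rounded to the nearest dollar: $491597.

$491597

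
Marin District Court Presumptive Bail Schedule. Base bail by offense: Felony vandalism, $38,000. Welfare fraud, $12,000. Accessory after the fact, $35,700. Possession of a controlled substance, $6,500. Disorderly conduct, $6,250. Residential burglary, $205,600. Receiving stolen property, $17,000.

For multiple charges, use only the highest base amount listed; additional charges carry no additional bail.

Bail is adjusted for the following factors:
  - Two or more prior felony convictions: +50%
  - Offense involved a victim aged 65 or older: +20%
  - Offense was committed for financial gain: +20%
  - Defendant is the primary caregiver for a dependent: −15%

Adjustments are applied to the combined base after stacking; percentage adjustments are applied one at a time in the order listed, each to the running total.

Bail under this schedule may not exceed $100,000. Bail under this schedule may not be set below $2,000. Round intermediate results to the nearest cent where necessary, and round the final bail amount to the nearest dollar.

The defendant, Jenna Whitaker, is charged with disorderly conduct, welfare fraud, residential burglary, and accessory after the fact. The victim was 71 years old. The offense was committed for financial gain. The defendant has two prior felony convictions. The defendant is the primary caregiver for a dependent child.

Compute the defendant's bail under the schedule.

$100,000

Base amounts from the schedule: disorderly conduct $6,250; welfare fraud $12,000; residential burglary $205,600; accessory after the fact $35,700.
Stacking rule: use the highest base only. Highest is residential burglary at $205,600. Combined base = $205,600.
Two or more prior felony convictions (+50%): $205,600 × 1.5 = $308,400.
Offense involved a victim aged 65 or older (+20%): $308,400 × 1.2 = $370,080.
Offense was committed for financial gain (+20%): $370,080 × 1.2 = $444,096.
Defendant is the primary caregiver for a dependent (−15%): $444,096 × 0.85 = $377,481.60.
Result $377,481.60 exceeds the maximum of $100,000; bail is capped at $100,000.
$100,000 is at or above the $2,000 minimum.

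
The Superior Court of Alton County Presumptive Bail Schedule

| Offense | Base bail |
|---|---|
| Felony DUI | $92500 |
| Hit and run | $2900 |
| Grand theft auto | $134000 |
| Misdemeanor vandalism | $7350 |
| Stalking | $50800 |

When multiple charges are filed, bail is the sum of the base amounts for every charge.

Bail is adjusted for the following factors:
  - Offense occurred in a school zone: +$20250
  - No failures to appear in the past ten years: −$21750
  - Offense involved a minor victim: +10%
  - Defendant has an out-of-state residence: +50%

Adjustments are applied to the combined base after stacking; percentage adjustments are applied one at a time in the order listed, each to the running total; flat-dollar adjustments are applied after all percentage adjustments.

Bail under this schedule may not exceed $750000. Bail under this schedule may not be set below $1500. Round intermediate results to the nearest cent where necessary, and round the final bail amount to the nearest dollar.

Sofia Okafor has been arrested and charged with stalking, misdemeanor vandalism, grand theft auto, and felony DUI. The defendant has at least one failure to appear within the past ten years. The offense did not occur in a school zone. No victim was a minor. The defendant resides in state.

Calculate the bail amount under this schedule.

$284650

Base amounts from the schedule: stalking $50800; misdemeanor vandalism $7350; grand theft auto $134000; felony DUI $92500.
Stacking rule: sum of all bases. $50800 + $7350 + $134000 + $92500 = $284650.
No adjustment factors apply to this defendant.
$284650 is within the $750000 maximum.
$284650 is at or above the $1500 minimum.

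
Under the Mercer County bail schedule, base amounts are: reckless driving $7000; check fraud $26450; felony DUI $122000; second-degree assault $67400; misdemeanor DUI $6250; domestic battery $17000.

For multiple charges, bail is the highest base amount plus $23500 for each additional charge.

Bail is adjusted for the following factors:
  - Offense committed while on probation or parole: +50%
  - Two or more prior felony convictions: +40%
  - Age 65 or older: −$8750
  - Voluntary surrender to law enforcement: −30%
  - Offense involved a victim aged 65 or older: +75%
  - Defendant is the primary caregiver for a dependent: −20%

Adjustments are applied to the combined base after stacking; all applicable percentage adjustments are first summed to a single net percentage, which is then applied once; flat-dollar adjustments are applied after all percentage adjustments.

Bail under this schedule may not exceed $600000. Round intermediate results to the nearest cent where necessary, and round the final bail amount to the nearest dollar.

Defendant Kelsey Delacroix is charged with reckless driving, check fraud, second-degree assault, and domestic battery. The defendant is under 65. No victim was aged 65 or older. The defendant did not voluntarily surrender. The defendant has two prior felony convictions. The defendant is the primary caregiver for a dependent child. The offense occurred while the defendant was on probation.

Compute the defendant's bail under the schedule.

Base amounts from the schedule: reckless driving $7000; check fraud $26450; second-degree assault $67400; domestic battery $17000.
Stacking rule: highest base plus $23500 per additional charge. Highest is second-degree assault at $67400; 3 additional charges → +$70500. Combined base = $137900.
Net percentage adjustment: +50% +40% −20% = +70%. $137900 × 1.7 = $234430.
$234430 is within the $600000 maximum.

$234430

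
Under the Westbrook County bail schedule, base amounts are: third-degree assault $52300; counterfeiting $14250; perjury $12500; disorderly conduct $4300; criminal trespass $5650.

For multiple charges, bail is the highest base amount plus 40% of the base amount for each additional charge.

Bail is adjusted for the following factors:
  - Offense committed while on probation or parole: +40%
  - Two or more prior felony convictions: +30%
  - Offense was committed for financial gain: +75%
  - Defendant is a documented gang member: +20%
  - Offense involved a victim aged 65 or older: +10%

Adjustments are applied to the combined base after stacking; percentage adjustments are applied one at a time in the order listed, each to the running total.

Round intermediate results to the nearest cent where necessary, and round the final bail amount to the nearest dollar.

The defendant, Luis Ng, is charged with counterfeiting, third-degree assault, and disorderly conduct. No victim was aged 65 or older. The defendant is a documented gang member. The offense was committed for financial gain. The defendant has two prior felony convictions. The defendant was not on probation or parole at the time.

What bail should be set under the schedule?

$163036

Base amounts from the schedule: counterfeiting $14250; third-degree assault $52300; disorderly conduct $4300.
Stacking rule: highest base plus 40% of each additional charge. Highest is third-degree assault at $52300. Additional: $14250 × 40% = $5700; $4300 × 40% = $1720. Combined base = $52300 + $7420 = $59720.
Two or more prior felony convictions (+30%): $59720 × 1.3 = $77636.
Offense was committed for financial gain (+75%): $77636 × 1.75 = $135863.
Defendant is a documented gang member (+20%): $135863 × 1.2 = $163035.60.
Rounded to the nearest dollar: $163036.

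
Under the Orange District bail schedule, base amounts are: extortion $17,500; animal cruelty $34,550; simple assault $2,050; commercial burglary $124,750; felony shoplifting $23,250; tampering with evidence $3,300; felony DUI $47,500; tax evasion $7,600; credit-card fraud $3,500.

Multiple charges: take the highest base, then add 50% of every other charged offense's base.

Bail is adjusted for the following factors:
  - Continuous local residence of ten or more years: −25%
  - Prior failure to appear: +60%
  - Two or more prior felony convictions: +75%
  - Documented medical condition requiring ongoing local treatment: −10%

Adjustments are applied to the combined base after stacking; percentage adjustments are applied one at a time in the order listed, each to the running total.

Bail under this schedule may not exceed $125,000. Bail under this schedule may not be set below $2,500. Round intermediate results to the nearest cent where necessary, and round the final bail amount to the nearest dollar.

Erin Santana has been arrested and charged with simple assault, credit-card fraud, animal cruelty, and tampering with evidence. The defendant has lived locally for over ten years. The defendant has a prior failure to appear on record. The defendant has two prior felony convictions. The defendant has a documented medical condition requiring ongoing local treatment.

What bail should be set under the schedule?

Base amounts from the schedule: simple assault $2,050; credit-card fraud $3,500; animal cruelty $34,550; tampering with evidence $3,300.
Stacking rule: highest base plus 50% of each additional charge. Highest is animal cruelty at $34,550. Additional: $2,050 × 50% = $1,025; $3,500 × 50% = $1,750; $3,300 × 50% = $1,650. Combined base = $34,550 + $4,425 = $38,975.
Continuous local residence of ten or more years (−25%): $38,975 × 0.75 = $29,231.25.
Prior failure to appear (+60%): $29,231.25 × 1.6 = $46,770.
Two or more prior felony convictions (+75%): $46,770 × 1.75 = $81,847.50.
Documented medical condition requiring ongoing local treatment (−10%): $81,847.50 × 0.9 = $73,662.75.
$73,662.75 is within the $125,000 maximum.
$73,662.75 is at or above the $2,500 minimum.
Rounded to the nearest dollar: $73,663.

$73,663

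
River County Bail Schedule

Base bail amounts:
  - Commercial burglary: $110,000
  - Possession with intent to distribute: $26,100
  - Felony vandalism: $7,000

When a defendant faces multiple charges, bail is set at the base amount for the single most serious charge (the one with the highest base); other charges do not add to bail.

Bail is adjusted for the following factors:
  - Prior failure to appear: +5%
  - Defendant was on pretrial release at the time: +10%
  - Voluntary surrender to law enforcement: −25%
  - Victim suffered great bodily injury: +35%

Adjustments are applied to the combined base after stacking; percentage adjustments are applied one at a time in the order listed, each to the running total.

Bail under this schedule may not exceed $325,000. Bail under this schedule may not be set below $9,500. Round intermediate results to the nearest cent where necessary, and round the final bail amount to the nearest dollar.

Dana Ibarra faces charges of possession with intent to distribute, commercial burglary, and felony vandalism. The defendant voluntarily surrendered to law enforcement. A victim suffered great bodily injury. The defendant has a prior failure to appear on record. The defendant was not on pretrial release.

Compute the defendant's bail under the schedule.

Base amounts from the schedule: possession with intent to distribute $26,100; commercial burglary $110,000; felony vandalism $7,000.
Stacking rule: use the highest base only. Highest is commercial burglary at $110,000. Combined base = $110,000.
Prior failure to appear (+5%): $110,000 × 1.05 = $115,500.
Voluntary surrender to law enforcement (−25%): $115,500 × 0.75 = $86,625.
Victim suffered great bodily injury (+35%): $86,625 × 1.35 = $116,943.75.
$116,943.75 is within the $325,000 maximum.
$116,943.75 is at or above the $9,500 minimum.
Rounded to the nearest dollar: $116,944.

$116,944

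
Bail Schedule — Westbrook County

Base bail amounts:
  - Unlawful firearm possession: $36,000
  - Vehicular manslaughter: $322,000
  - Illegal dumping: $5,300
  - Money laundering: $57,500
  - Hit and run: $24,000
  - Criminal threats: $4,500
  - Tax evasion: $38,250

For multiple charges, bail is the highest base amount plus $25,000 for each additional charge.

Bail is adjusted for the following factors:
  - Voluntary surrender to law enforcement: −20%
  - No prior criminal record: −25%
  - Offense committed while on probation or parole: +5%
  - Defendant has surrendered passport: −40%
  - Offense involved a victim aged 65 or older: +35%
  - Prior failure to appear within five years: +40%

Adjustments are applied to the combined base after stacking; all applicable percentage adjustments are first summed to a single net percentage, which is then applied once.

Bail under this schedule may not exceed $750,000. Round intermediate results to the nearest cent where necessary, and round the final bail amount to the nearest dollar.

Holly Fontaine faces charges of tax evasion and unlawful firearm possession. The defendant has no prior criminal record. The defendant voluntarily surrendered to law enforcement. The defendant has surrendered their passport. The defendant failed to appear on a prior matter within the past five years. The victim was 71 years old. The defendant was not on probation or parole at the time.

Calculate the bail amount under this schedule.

Base amounts from the schedule: tax evasion $38,250; unlawful firearm possession $36,000.
Stacking rule: highest base plus $25,000 per additional charge. Highest is tax evasion at $38,250; 1 additional charge → +$25,000. Combined base = $63,250.
Net percentage adjustment: −20% −25% −40% +35% +40% = −10%. $63,250 × 0.9 = $56,925.
$56,925 is within the $750,000 maximum.

$56,925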